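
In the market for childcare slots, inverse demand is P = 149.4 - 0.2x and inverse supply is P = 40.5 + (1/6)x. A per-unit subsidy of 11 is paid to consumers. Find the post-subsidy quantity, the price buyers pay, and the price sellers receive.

x' = 327; buyers pay 84; sellers receive 95

Pre-subsidy: 149.4 - 0.2x = 40.5 + (1/6)x gives x* = 297 and P* = 90.
With the rebate, buyers effectively pay Pb = Ps − 11, where Ps is the price sellers receive.
On the curves, Pb = 149.4 - 0.2x and Ps = 40.5 + (1/6)x; the wedge Ps − Pb = 11 gives 40.5 + (1/6)x − (149.4 - 0.2x) = 11, so x' = 327.
Then Pb = 149.4 − 0.2·327 = 84 and Ps = 40.5 + (1/6)·327 = 95.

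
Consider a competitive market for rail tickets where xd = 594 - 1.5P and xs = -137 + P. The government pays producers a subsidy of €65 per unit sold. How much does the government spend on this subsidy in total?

Government cost = €12636

Pre-subsidy: 594 - 1.5P = -137 + P gives P* = 292.4, x* = 155.4.
With the subsidy, sellers receive Ps = Pb + 65 for each unit, where Pb is the price buyers pay.
Supply in terms of Pb becomes xs = -137 + 1(Pb + 65) = -72 + Pb. Setting this equal to demand: 594 - 1.5Pb = -72 + Pb, so Pb = 266.4.
Sellers receive Ps = 266.4 + 65 = 331.4; x' = 594 − 1.5·266.4 = 194.4.
Government outlay = subsidy × quantity = 65 × 194.4 = 12636.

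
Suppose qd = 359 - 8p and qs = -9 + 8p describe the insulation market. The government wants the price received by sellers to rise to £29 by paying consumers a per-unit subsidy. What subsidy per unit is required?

At a seller price of 29, quantity supplied is -9 + 8·29 = 223.
Buyers absorb 223 only when they pay pb with 359 − 8·pb = 223, i.e. pb = 17.
s = ps − pb = 29 − 17 = 12.

Required subsidy s = £12 per unit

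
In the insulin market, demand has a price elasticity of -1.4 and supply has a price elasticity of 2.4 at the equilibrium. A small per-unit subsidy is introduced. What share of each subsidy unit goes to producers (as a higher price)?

For a small subsidy around the equilibrium, the benefit split depends on the relative slopes, which at a point are proportional to the elasticities.
Buyer share = εs/(εs + |εd|) = 2.4/(2.4 + 1.4) = 12/19; seller share = |εd|/(εs + |εd|) = 7/19.
So producers capture 7/19 of the subsidy.

Producer share = 7/19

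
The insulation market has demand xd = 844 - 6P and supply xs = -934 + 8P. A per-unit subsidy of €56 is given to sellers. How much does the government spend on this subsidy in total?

Government cost = €15344

Pre-subsidy: 844 - 6P = -934 + 8P gives P* = 127, x* = 82.
With the subsidy, sellers receive Ps = Pb + 56 for each unit, where Pb is the price buyers pay.
Supply in terms of Pb becomes xs = -934 + 8(Pb + 56) = -486 + 8Pb. Setting this equal to demand: 844 - 6Pb = -486 + 8Pb, so Pb = 95.
Sellers receive Ps = 95 + 56 = 151; x' = 844 − 6·95 = 274.
Government outlay = subsidy × quantity = 56 × 274 = 15344.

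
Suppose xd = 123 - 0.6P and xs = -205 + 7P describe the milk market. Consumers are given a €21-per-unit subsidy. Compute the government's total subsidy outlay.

Pre-subsidy: 123 - 0.6P = -205 + 7P gives P* = 820/19, x* = 1845/19.
With the rebate, buyers effectively pay Pb = Ps − 21, where Ps is the price sellers receive.
Demand in terms of Ps becomes xd = 123 − 0.6(Ps − 21) = 135.6 - 0.6Ps. Setting this equal to supply: 135.6 - 0.6Ps = -205 + 7Ps, so Ps = 1703/38.
Buyers pay Pb = 1703/38 − 21 = 905/38; x' = -205 + 7·(1703/38) = 4131/38.
Government outlay = subsidy × quantity = 21 × 4131/38 = 86751/38.

Government cost = 86751/38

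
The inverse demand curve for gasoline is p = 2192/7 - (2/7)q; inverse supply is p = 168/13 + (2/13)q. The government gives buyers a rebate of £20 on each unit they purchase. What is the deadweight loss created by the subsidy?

Deadweight loss = £455

Pre-subsidy: 2192/7 - (2/7)q = 168/13 + (2/13)q gives q* = 683 and p* = 118.
With the rebate, buyers effectively pay pb = ps − 20, where ps is the price sellers receive.
On the curves, pb = 2192/7 - (2/7)q and ps = 168/13 + (2/13)q; the wedge ps − pb = 20 gives 168/13 + (2/13)q − (2192/7 - (2/7)q) = 20, so q' = 728.5.
Then pb = 2192/7 − (2/7)·728.5 = 105 and ps = 168/13 + (2/13)·728.5 = 125.
The subsidy expands output by 728.5 − 683 = 45.5 past the efficient level; on those units the gap between marginal cost and willingness to pay runs from 0 up to 20.
DWL = ½ × 20 × 45.5 = 455.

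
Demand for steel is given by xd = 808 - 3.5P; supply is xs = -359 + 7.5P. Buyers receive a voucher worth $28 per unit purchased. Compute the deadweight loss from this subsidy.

Deadweight loss = 10290/11

Pre-subsidy: 808 - 3.5P = -359 + 7.5P gives P* = 1167/11, x* = 9607/22.
With the rebate, buyers effectively pay Pb = Ps − 28, where Ps is the price sellers receive.
Demand in terms of Ps becomes xd = 808 − 3.5(Ps − 28) = 906 - 3.5Ps. Setting this equal to supply: 906 - 3.5Ps = -359 + 7.5Ps, so Ps = 115.
Buyers pay Pb = 115 − 28 = 87; x' = -359 + 7.5·115 = 503.5.
The subsidy expands output by 503.5 − 9607/22 = 735/11 past the efficient level; on those units the gap between marginal cost and willingness to pay runs from 0 up to 28.
DWL = ½ × 28 × 735/11 = 10290/11.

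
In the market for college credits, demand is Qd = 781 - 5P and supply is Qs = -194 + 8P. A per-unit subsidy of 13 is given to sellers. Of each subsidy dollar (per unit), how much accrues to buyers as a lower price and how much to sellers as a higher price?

Pre-subsidy: 781 - 5P = -194 + 8P gives P* = 75, Q* = 406.
With the subsidy, sellers receive Ps = Pb + 13 for each unit, where Pb is the price buyers pay.
Supply in terms of Pb becomes Qs = -194 + 8(Pb + 13) = -90 + 8Pb. Setting this equal to demand: 781 - 5Pb = -90 + 8Pb, so Pb = 67.
Sellers receive Ps = 67 + 13 = 80; Q' = 781 − 5·67 = 446.
Buyers' price falls by P* − Pb = 75 − 67 = 8; sellers' price rises by Ps − P* = 80 − 75 = 5.

Buyers gain 8 per unit; sellers gain 5 per unit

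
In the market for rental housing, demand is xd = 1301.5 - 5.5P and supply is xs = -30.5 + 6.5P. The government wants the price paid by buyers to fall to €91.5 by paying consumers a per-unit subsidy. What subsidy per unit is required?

At a buyer price of 91.5, quantity demanded is 1301.5 − 5.5·91.5 = 798.25.
Sellers supply 798.25 only when they receive Ps with -30.5 + 6.5·Ps = 798.25, i.e. Ps = 127.5.
s = Ps − Pb = 127.5 − 91.5 = 36.

Required subsidy s = €36 per unit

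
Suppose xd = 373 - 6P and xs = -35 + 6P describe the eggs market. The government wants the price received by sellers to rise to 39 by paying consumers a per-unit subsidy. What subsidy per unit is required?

Required subsidy s = 10 per unit

At a seller price of 39, quantity supplied is -35 + 6·39 = 199.
Buyers absorb 199 only when they pay Pb with 373 − 6·Pb = 199, i.e. Pb = 29.
s = Ps − Pb = 39 − 29 = 10.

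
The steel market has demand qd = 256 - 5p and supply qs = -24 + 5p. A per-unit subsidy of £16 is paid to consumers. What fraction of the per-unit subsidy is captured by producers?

Pre-subsidy: 256 - 5p = -24 + 5p gives p* = 28, q* = 116.
With the rebate, buyers effectively pay pb = ps − 16, where ps is the price sellers receive.
Demand in terms of ps becomes qd = 256 − 5(ps − 16) = 336 - 5ps. Setting this equal to supply: 336 - 5ps = -24 + 5ps, so ps = 36.
Buyers pay pb = 36 − 16 = 20; q' = -24 + 5·36 = 156.
Buyers' price falls by p* − pb = 28 − 20 = 8; sellers' price rises by ps − p* = 36 − 28 = 8.
So producers capture 8/16 = 0.5 of each unit of subsidy.

Producer share = 0.5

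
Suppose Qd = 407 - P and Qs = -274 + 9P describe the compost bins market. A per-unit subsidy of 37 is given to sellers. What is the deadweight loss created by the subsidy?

Pre-subsidy: 407 - P = -274 + 9P gives P* = 68.1, Q* = 338.9.
With the subsidy, sellers receive Ps = Pb + 37 for each unit, where Pb is the price buyers pay.
Supply in terms of Pb becomes Qs = -274 + 9(Pb + 37) = 59 + 9Pb. Setting this equal to demand: 407 - Pb = 59 + 9Pb, so Pb = 34.8.
Sellers receive Ps = 34.8 + 37 = 71.8; Q' = 407 − 1·34.8 = 372.2.
The subsidy expands output by 372.2 − 338.9 = 33.3 past the efficient level; on those units the gap between marginal cost and willingness to pay runs from 0 up to 37.
DWL = ½ × 37 × 33.3 = 616.05.

Deadweight loss = 616.05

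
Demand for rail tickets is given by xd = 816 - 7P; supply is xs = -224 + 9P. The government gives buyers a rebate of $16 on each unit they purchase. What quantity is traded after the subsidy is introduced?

Pre-subsidy: 816 - 7P = -224 + 9P gives P* = 65, x* = 361.
With the rebate, buyers effectively pay Pb = Ps − 16, where Ps is the price sellers receive.
Demand in terms of Ps becomes xd = 816 − 7(Ps − 16) = 928 - 7Ps. Setting this equal to supply: 928 - 7Ps = -224 + 9Ps, so Ps = 72.
Buyers pay Pb = 72 − 16 = 56; x' = -224 + 9·72 = 424.

x' = 424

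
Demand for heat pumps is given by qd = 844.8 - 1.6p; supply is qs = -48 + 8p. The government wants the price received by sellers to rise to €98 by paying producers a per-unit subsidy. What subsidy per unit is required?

Required subsidy s = €30 per unit

At a seller price of 98, quantity supplied is -48 + 8·98 = 736.
Buyers absorb 736 only when they pay pb with 844.8 − 1.6·pb = 736, i.e. pb = 68.
s = ps − pb = 98 − 68 = 30.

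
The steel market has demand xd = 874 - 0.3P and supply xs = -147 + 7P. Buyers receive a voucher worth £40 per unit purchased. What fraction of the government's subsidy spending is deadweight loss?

Pre-subsidy: 874 - 0.3P = -147 + 7P gives P* = 10210/73, x* = 60739/73.
With the rebate, buyers effectively pay Pb = Ps − 40, where Ps is the price sellers receive.
Demand in terms of Ps becomes xd = 874 − 0.3(Ps − 40) = 886 - 0.3Ps. Setting this equal to supply: 886 - 0.3Ps = -147 + 7Ps, so Ps = 10330/73.
Buyers pay Pb = 10330/73 − 40 = 7410/73; x' = -147 + 7·(10330/73) = 61579/73.
ΔCS = ½(60739/73 + 61579/73)(10210/73 − 7410/73) = 171245200/5329; ΔPS = ½(60739/73 + 61579/73)(10330/73 − 10210/73) = 7339080/5329.
Government spending = 40 × 61579/73 = 2463160/73.
DWL = ½ × 40 × (61579/73 − 60739/73) = 16800/73; fraction = (16800/73) / (2463160/73) = 60/8797.

DWL / government spending = 60/8797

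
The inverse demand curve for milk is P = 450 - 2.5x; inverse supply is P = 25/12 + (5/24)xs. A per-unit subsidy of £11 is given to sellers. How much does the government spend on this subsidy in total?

Pre-subsidy: 450 - 2.5x = 25/12 + (5/24)x gives x* = 2150/13 and P* = 475/13.
With the subsidy, sellers receive Ps = Pb + 11 for each unit, where Pb is the price buyers pay.
On the curves, Pb = 450 - 2.5x and Ps = 25/12 + (5/24)x; the wedge Ps − Pb = 11 gives 25/12 + (5/24)x − (450 - 2.5x) = 11, so x' = 11014/65.
Then Pb = 450 − 2.5·(11014/65) = 343/13 and Ps = 25/12 + (5/24)·(11014/65) = 486/13.
Government outlay = subsidy × quantity = 11 × 11014/65 = 121154/65.

Government cost = 121154/65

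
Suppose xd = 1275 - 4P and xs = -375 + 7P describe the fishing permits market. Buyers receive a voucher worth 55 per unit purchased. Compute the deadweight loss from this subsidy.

Pre-subsidy: 1275 - 4P = -375 + 7P gives P* = 150, x* = 675.
With the rebate, buyers effectively pay Pb = Ps − 55, where Ps is the price sellers receive.
Demand in terms of Ps becomes xd = 1275 − 4(Ps − 55) = 1495 - 4Ps. Setting this equal to supply: 1495 - 4Ps = -375 + 7Ps, so Ps = 170.
Buyers pay Pb = 170 − 55 = 115; x' = -375 + 7·170 = 815.
The subsidy expands output by 815 − 675 = 140 past the efficient level; on those units the gap between marginal cost and willingness to pay runs from 0 up to 55.
DWL = ½ × 55 × 140 = 3850.

Deadweight loss = 3850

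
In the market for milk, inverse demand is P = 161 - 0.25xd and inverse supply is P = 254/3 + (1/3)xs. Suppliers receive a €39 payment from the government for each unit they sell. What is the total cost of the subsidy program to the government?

Government cost = 53976/7

Pre-subsidy: 161 - 0.25x = 254/3 + (1/3)x gives x* = 916/7 and P* = 898/7.
With the subsidy, sellers receive Ps = Pb + 39 for each unit, where Pb is the price buyers pay.
On the curves, Pb = 161 - 0.25x and Ps = 254/3 + (1/3)x; the wedge Ps − Pb = 39 gives 254/3 + (1/3)x − (161 - 0.25x) = 39, so x' = 1384/7.
Then Pb = 161 − 0.25·(1384/7) = 781/7 and Ps = 254/3 + (1/3)·(1384/7) = 1054/7.
Government outlay = subsidy × quantity = 39 × 1384/7 = 53976/7.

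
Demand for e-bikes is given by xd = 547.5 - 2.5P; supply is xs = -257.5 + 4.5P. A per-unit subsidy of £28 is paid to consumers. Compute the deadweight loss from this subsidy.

Deadweight loss = £630

Pre-subsidy: 547.5 - 2.5P = -257.5 + 4.5P gives P* = 115, x* = 260.
With the rebate, buyers effectively pay Pb = Ps − 28, where Ps is the price sellers receive.
Demand in terms of Ps becomes xd = 547.5 − 2.5(Ps − 28) = 617.5 - 2.5Ps. Setting this equal to supply: 617.5 - 2.5Ps = -257.5 + 4.5Ps, so Ps = 125.
Buyers pay Pb = 125 − 28 = 97; x' = -257.5 + 4.5·125 = 305.
The subsidy expands output by 305 − 260 = 45 past the efficient level; on those units the gap between marginal cost and willingness to pay runs from 0 up to 28.
DWL = ½ × 28 × 45 = 630.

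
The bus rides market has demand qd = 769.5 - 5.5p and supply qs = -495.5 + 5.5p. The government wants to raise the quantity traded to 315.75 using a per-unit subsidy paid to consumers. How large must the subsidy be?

At q = 315.75, invert demand for the buyer price: pb = (769.5 − 315.75)/5.5 = 82.5; invert supply for the seller price: ps = (315.75 − (-495.5))/5.5 = 147.5.
The subsidy must fill the gap: s = ps − pb = 147.5 − 82.5 = 65.

Required subsidy s = 65 per unit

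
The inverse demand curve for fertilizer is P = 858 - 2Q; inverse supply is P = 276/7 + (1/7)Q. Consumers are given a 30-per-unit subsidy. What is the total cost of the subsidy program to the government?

Pre-subsidy: 858 - 2Q = 276/7 + (1/7)Q gives Q* = 382 and P* = 94.
With the rebate, buyers effectively pay Pb = Ps − 30, where Ps is the price sellers receive.
On the curves, Pb = 858 - 2Q and Ps = 276/7 + (1/7)Q; the wedge Ps − Pb = 30 gives 276/7 + (1/7)Q − (858 - 2Q) = 30, so Q' = 396.
Then Pb = 858 − 2·396 = 66 and Ps = 276/7 + (1/7)·396 = 96.
Government outlay = subsidy × quantity = 30 × 396 = 11880.

Government cost = 11880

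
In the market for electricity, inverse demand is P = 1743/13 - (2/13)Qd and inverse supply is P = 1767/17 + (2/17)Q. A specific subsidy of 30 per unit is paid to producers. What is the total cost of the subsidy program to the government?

Government cost = 6645

Pre-subsidy: 1743/13 - (2/13)Q = 1767/17 + (2/17)Q gives Q* = 111 and P* = 117.
With the subsidy, sellers receive Ps = Pb + 30 for each unit, where Pb is the price buyers pay.
On the curves, Pb = 1743/13 - (2/13)Q and Ps = 1767/17 + (2/17)Q; the wedge Ps − Pb = 30 gives 1767/17 + (2/17)Q − (1743/13 - (2/13)Q) = 30, so Q' = 221.5.
Then Pb = 1743/13 − (2/13)·221.5 = 100 and Ps = 1767/17 + (2/17)·221.5 = 130.
Government outlay = subsidy × quantity = 30 × 221.5 = 6645.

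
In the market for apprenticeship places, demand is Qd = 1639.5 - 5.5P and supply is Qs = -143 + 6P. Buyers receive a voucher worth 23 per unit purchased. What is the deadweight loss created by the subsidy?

Pre-subsidy: 1639.5 - 5.5P = -143 + 6P gives P* = 155, Q* = 787.
With the rebate, buyers effectively pay Pb = Ps − 23, where Ps is the price sellers receive.
Demand in terms of Ps becomes Qd = 1639.5 − 5.5(Ps − 23) = 1766 - 5.5Ps. Setting this equal to supply: 1766 - 5.5Ps = -143 + 6Ps, so Ps = 166.
Buyers pay Pb = 166 − 23 = 143; Q' = -143 + 6·166 = 853.
The subsidy expands output by 853 − 787 = 66 past the efficient level; on those units the gap between marginal cost and willingness to pay runs from 0 up to 23.
DWL = ½ × 23 × 66 = 759.

Deadweight loss = 759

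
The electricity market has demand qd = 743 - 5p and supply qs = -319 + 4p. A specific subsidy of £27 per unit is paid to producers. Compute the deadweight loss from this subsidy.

Pre-subsidy: 743 - 5p = -319 + 4p gives p* = 118, q* = 153.
With the subsidy, sellers receive ps = pb + 27 for each unit, where pb is the price buyers pay.
Supply in terms of pb becomes qs = -319 + 4(pb + 27) = -211 + 4pb. Setting this equal to demand: 743 - 5pb = -211 + 4pb, so pb = 106.
Sellers receive ps = 106 + 27 = 133; q' = 743 − 5·106 = 213.
The subsidy expands output by 213 − 153 = 60 past the efficient level; on those units the gap between marginal cost and willingness to pay runs from 0 up to 27.
DWL = ½ × 27 × 60 = 810.

Deadweight loss = £810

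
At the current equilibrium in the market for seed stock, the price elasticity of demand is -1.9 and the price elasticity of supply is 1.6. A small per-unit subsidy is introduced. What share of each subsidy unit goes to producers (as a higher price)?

For a small subsidy around the equilibrium, the benefit split depends on the relative slopes, which at a point are proportional to the elasticities.
Buyer share = εs/(εs + |εd|) = 1.6/(1.6 + 1.9) = 16/35; seller share = |εd|/(εs + |εd|) = 19/35.
So producers capture 19/35 of the subsidy.

Producer share = 19/35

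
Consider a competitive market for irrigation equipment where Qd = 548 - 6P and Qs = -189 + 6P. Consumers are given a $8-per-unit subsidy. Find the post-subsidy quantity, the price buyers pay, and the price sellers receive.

Q' = 203.5; buyers pay 689/12; sellers receive 785/12

Pre-subsidy: 548 - 6P = -189 + 6P gives P* = 737/12, Q* = 179.5.
With the rebate, buyers effectively pay Pb = Ps − 8, where Ps is the price sellers receive.
Demand in terms of Ps becomes Qd = 548 − 6(Ps − 8) = 596 - 6Ps. Setting this equal to supply: 596 - 6Ps = -189 + 6Ps, so Ps = 785/12.
Buyers pay Pb = 785/12 − 8 = 689/12; Q' = -189 + 6·(785/12) = 203.5.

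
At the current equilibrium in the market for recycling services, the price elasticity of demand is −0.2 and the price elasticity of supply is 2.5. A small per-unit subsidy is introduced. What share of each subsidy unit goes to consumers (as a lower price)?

For a small subsidy around the equilibrium, the benefit split depends on the relative slopes, which at a point are proportional to the elasticities.
Buyer share = εs/(εs + |εd|) = 2.5/(2.5 + 0.2) = 25/27; seller share = |εd|/(εs + |εd|) = 2/27.

Consumer share = 25/27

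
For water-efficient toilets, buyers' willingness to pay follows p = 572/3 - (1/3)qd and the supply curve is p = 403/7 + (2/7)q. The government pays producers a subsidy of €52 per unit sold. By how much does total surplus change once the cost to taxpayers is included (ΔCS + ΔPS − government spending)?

Net change in total surplus = -€2184

Pre-subsidy: 572/3 - (1/3)q = 403/7 + (2/7)q gives q* = 215 and p* = 119.
With the subsidy, sellers receive ps = pb + 52 for each unit, where pb is the price buyers pay.
On the curves, pb = 572/3 - (1/3)q and ps = 403/7 + (2/7)q; the wedge ps − pb = 52 gives 403/7 + (2/7)q − (572/3 - (1/3)q) = 52, so q' = 299.
Then pb = 572/3 − (1/3)·299 = 91 and ps = 403/7 + (2/7)·299 = 143.
ΔCS = ½(215 + 299)(119 − 91) = 7196; ΔPS = ½(215 + 299)(143 − 119) = 6168.
Government spending = 52 × 299 = 15548.
Net change = 7196 + 6168 − 15548 = -2184. The loss equals the DWL triangle ½·52·84.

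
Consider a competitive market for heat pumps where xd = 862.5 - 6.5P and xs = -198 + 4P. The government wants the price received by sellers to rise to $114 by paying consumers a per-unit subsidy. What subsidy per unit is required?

At a seller price of 114, quantity supplied is -198 + 4·114 = 258.
Buyers absorb 258 only when they pay Pb with 862.5 − 6.5·Pb = 258, i.e. Pb = 93.
s = Ps − Pb = 114 − 93 = 21.

Required subsidy s = $21 per unit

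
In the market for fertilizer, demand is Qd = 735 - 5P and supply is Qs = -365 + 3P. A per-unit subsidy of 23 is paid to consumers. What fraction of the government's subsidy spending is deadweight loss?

DWL / government spending = 69/290

Pre-subsidy: 735 - 5P = -365 + 3P gives P* = 137.5, Q* = 47.5.
With the rebate, buyers effectively pay Pb = Ps − 23, where Ps is the price sellers receive.
Demand in terms of Ps becomes Qd = 735 − 5(Ps − 23) = 850 - 5Ps. Setting this equal to supply: 850 - 5Ps = -365 + 3Ps, so Ps = 151.875.
Buyers pay Pb = 151.875 − 23 = 128.875; Q' = -365 + 3·151.875 = 90.625.
ΔCS = ½(47.5 + 90.625)(137.5 − 128.875) = 595.6640625; ΔPS = ½(47.5 + 90.625)(151.875 − 137.5) = 992.7734375.
Government spending = 23 × 90.625 = 2084.375.
DWL = ½ × 23 × (90.625 − 47.5) = 495.9375; fraction = 495.9375 / 2084.375 = 69/290.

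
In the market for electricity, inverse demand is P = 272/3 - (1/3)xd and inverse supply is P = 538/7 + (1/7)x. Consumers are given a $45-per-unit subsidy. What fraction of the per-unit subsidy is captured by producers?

Pre-subsidy: 272/3 - (1/3)x = 538/7 + (1/7)x gives x* = 29 and P* = 81.
With the rebate, buyers effectively pay Pb = Ps − 45, where Ps is the price sellers receive.
On the curves, Pb = 272/3 - (1/3)x and Ps = 538/7 + (1/7)x; the wedge Ps − Pb = 45 gives 538/7 + (1/7)x − (272/3 - (1/3)x) = 45, so x' = 123.5.
Then Pb = 272/3 − (1/3)·123.5 = 49.5 and Ps = 538/7 + (1/7)·123.5 = 94.5.
Buyers' price falls by P* − Pb = 81 − 49.5 = 31.5; sellers' price rises by Ps − P* = 94.5 − 81 = 13.5.
So producers capture 13.5/45 = 0.3 of each unit of subsidy.

Producer share = 0.3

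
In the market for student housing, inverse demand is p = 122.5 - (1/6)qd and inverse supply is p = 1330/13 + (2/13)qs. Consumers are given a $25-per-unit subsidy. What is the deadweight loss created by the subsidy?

Pre-subsidy: 122.5 - (1/6)q = 1330/13 + (2/13)q gives q* = 63 and p* = 112.
With the rebate, buyers effectively pay pb = ps − 25, where ps is the price sellers receive.
On the curves, pb = 122.5 - (1/6)q and ps = 1330/13 + (2/13)q; the wedge ps − pb = 25 gives 1330/13 + (2/13)q − (122.5 - (1/6)q) = 25, so q' = 141.
Then pb = 122.5 − (1/6)·141 = 99 and ps = 1330/13 + (2/13)·141 = 124.
The subsidy expands output by 141 − 63 = 78 past the efficient level; on those units the gap between marginal cost and willingness to pay runs from 0 up to 25.
DWL = ½ × 25 × 78 = 975.

Deadweight loss = $975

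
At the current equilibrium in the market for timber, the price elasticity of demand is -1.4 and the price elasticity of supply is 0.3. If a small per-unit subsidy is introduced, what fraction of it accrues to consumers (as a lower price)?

Consumer share = 3/17

For a small subsidy around the equilibrium, the benefit split depends on the relative slopes, which at a point are proportional to the elasticities.
Buyer share = εs/(εs + |εd|) = 0.3/(0.3 + 1.4) = 3/17; seller share = |εd|/(εs + |εd|) = 14/17.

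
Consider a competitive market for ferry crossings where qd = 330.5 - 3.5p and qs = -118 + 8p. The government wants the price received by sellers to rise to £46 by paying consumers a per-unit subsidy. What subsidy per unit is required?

Required subsidy s = £23 per unit

At a seller price of 46, quantity supplied is -118 + 8·46 = 250.
Buyers absorb 250 only when they pay pb with 330.5 − 3.5·pb = 250, i.e. pb = 23.
s = ps − pb = 46 − 23 = 23.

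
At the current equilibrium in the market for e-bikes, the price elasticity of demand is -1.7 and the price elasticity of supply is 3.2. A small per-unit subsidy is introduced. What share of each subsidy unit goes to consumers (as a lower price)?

For a small subsidy around the equilibrium, the benefit split depends on the relative slopes, which at a point are proportional to the elasticities.
Buyer share = εs/(εs + |εd|) = 3.2/(3.2 + 1.7) = 32/49; seller share = |εd|/(εs + |εd|) = 17/49.

Consumer share = 32/49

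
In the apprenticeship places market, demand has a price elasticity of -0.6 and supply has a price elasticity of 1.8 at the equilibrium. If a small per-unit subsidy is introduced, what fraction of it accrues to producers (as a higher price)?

Producer share = 0.25

For a small subsidy around the equilibrium, the benefit split depends on the relative slopes, which at a point are proportional to the elasticities.
Buyer share = εs/(εs + |εd|) = 1.8/(1.8 + 0.6) = 0.75; seller share = |εd|/(εs + |εd|) = 0.25.
So producers capture 0.25 of the subsidy.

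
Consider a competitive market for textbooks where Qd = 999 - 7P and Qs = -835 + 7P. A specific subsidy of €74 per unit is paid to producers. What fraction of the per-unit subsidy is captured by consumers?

Consumer share = 0.5

Pre-subsidy: 999 - 7P = -835 + 7P gives P* = 131, Q* = 82.
With the subsidy, sellers receive Ps = Pb + 74 for each unit, where Pb is the price buyers pay.
Supply in terms of Pb becomes Qs = -835 + 7(Pb + 74) = -317 + 7Pb. Setting this equal to demand: 999 - 7Pb = -317 + 7Pb, so Pb = 94.
Sellers receive Ps = 94 + 74 = 168; Q' = 999 − 7·94 = 341.
Buyers' price falls by P* − Pb = 131 − 94 = 37; sellers' price rises by Ps − P* = 168 − 131 = 37.
So consumers capture 37/74 = 0.5 of each unit of subsidy.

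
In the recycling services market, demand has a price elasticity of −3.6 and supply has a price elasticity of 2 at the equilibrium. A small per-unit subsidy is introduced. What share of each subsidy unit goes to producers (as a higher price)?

For a small subsidy around the equilibrium, the benefit split depends on the relative slopes, which at a point are proportional to the elasticities.
Buyer share = εs/(εs + |εd|) = 2/(2 + 3.6) = 5/14; seller share = |εd|/(εs + |εd|) = 9/14.
So producers capture 9/14 of the subsidy.

Producer share = 9/14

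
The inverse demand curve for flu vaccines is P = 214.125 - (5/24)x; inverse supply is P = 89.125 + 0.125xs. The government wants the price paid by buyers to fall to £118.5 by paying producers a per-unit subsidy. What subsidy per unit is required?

Required subsidy s = £28 per unit

At a buyer price of 118.5, quantity demanded is 1027.8 − 4.8·118.5 = 459.
Sellers supply 459 only when they receive Ps = 89.125 + 0.125·459 = 146.5.
s = Ps − Pb = 146.5 − 118.5 = 28.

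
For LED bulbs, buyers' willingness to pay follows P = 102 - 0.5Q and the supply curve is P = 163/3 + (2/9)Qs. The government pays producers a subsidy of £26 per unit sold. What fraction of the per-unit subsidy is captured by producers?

Producer share = 4/13

Pre-subsidy: 102 - 0.5Q = 163/3 + (2/9)Q gives Q* = 66 and P* = 69.
With the subsidy, sellers receive Ps = Pb + 26 for each unit, where Pb is the price buyers pay.
On the curves, Pb = 102 - 0.5Q and Ps = 163/3 + (2/9)Q; the wedge Ps − Pb = 26 gives 163/3 + (2/9)Q − (102 - 0.5Q) = 26, so Q' = 102.
Then Pb = 102 − 0.5·102 = 51 and Ps = 163/3 + (2/9)·102 = 77.
Buyers' price falls by P* − Pb = 69 − 51 = 18; sellers' price rises by Ps − P* = 77 − 69 = 8.
So producers capture 8/26 = 4/13 of each unit of subsidy.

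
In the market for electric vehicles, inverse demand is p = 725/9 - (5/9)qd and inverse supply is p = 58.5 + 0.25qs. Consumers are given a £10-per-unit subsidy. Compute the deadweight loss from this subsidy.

Deadweight loss = 1800/29

Pre-subsidy: 725/9 - (5/9)q = 58.5 + 0.25q gives q* = 794/29 and p* = 1895/29.
With the rebate, buyers effectively pay pb = ps − 10, where ps is the price sellers receive.
On the curves, pb = 725/9 - (5/9)q and ps = 58.5 + 0.25q; the wedge ps − pb = 10 gives 58.5 + 0.25q − (725/9 - (5/9)q) = 10, so q' = 1154/29.
Then pb = 725/9 − (5/9)·(1154/29) = 1695/29 and ps = 58.5 + 0.25·(1154/29) = 1985/29.
The subsidy expands output by 1154/29 − 794/29 = 360/29 past the efficient level; on those units the gap between marginal cost and willingness to pay runs from 0 up to 10.
DWL = ½ × 10 × 360/29 = 1800/29.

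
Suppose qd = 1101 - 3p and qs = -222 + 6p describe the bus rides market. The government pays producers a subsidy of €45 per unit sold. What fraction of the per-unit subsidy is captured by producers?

Producer share = 1/3

Pre-subsidy: 1101 - 3p = -222 + 6p gives p* = 147, q* = 660.
With the subsidy, sellers receive ps = pb + 45 for each unit, where pb is the price buyers pay.
Supply in terms of pb becomes qs = -222 + 6(pb + 45) = 48 + 6pb. Setting this equal to demand: 1101 - 3pb = 48 + 6pb, so pb = 117.
Sellers receive ps = 117 + 45 = 162; q' = 1101 − 3·117 = 750.
Buyers' price falls by p* − pb = 147 − 117 = 30; sellers' price rises by ps − p* = 162 − 147 = 15.
So producers capture 15/45 = 1/3 of each unit of subsidy.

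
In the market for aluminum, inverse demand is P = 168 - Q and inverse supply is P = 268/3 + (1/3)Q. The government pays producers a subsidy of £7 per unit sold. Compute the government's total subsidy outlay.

Government cost = £449.75

Pre-subsidy: 168 - Q = 268/3 + (1/3)Q gives Q* = 59 and P* = 109.
With the subsidy, sellers receive Ps = Pb + 7 for each unit, where Pb is the price buyers pay.
On the curves, Pb = 168 - Q and Ps = 268/3 + (1/3)Q; the wedge Ps − Pb = 7 gives 268/3 + (1/3)Q − (168 - Q) = 7, so Q' = 64.25.
Then Pb = 168 − 1·64.25 = 103.75 and Ps = 268/3 + (1/3)·64.25 = 110.75.
Government outlay = subsidy × quantity = 7 × 64.25 = 449.75.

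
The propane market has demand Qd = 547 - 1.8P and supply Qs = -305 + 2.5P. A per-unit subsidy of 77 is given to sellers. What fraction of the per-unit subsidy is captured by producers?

Pre-subsidy: 547 - 1.8P = -305 + 2.5P gives P* = 8520/43, Q* = 8185/43.
With the subsidy, sellers receive Ps = Pb + 77 for each unit, where Pb is the price buyers pay.
Supply in terms of Pb becomes Qs = -305 + 2.5(Pb + 77) = -112.5 + 2.5Pb. Setting this equal to demand: 547 - 1.8Pb = -112.5 + 2.5Pb, so Pb = 6595/43.
Sellers receive Ps = 6595/43 + 77 = 9906/43; Q' = 547 − 1.8·(6595/43) = 11650/43.
Buyers' price falls by P* − Pb = 8520/43 − 6595/43 = 1925/43; sellers' price rises by Ps − P* = 9906/43 − 8520/43 = 1386/43.
So producers capture (1386/43)/77 = 18/43 of each unit of subsidy.

Producer share = 18/43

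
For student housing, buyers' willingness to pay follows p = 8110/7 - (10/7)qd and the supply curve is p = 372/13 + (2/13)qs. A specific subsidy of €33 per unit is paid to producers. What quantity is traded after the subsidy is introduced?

q' = 105829/144

Pre-subsidy: 8110/7 - (10/7)q = 372/13 + (2/13)q gives q* = 51413/72 and p* = 4985/36.
With the subsidy, sellers receive ps = pb + 33 for each unit, where pb is the price buyers pay.
On the curves, pb = 8110/7 - (10/7)q and ps = 372/13 + (2/13)q; the wedge ps − pb = 33 gives 372/13 + (2/13)q − (8110/7 - (10/7)q) = 33, so q' = 105829/144.
Then pb = 8110/7 − (10/7)·(105829/144) = 7825/72 and ps = 372/13 + (2/13)·(105829/144) = 10201/72.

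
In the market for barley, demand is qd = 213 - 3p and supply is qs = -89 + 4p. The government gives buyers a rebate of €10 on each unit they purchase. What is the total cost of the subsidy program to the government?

Government cost = 7050/7

Pre-subsidy: 213 - 3p = -89 + 4p gives p* = 302/7, q* = 585/7.
With the rebate, buyers effectively pay pb = ps − 10, where ps is the price sellers receive.
Demand in terms of ps becomes qd = 213 − 3(ps − 10) = 243 - 3ps. Setting this equal to supply: 243 - 3ps = -89 + 4ps, so ps = 332/7.
Buyers pay pb = 332/7 − 10 = 262/7; q' = -89 + 4·(332/7) = 705/7.
Government outlay = subsidy × quantity = 10 × 705/7 = 7050/7.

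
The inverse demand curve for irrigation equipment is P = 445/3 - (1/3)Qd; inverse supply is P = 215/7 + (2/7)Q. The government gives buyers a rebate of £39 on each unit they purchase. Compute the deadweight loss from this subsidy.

Pre-subsidy: 445/3 - (1/3)Q = 215/7 + (2/7)Q gives Q* = 190 and P* = 85.
With the rebate, buyers effectively pay Pb = Ps − 39, where Ps is the price sellers receive.
On the curves, Pb = 445/3 - (1/3)Q and Ps = 215/7 + (2/7)Q; the wedge Ps − Pb = 39 gives 215/7 + (2/7)Q − (445/3 - (1/3)Q) = 39, so Q' = 253.
Then Pb = 445/3 − (1/3)·253 = 64 and Ps = 215/7 + (2/7)·253 = 103.
The subsidy expands output by 253 − 190 = 63 past the efficient level; on those units the gap between marginal cost and willingness to pay runs from 0 up to 39.
DWL = ½ × 39 × 63 = 1228.5.

Deadweight loss = £1228.5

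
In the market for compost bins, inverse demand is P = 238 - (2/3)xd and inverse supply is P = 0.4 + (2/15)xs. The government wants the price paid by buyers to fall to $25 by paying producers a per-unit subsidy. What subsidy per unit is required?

At a buyer price of 25, quantity demanded is 357 − 1.5·25 = 319.5.
Sellers supply 319.5 only when they receive Ps = 0.4 + (2/15)·319.5 = 43.
s = Ps − Pb = 43 − 25 = 18.

Required subsidy s = $18 per unit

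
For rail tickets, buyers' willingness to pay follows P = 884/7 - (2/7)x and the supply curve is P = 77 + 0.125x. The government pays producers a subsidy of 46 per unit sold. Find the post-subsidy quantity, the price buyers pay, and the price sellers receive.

x' = 232; buyers pay 60; sellers receive 106

Pre-subsidy: 884/7 - (2/7)x = 77 + 0.125x gives x* = 120 and P* = 92.
With the subsidy, sellers receive Ps = Pb + 46 for each unit, where Pb is the price buyers pay.
On the curves, Pb = 884/7 - (2/7)x and Ps = 77 + 0.125x; the wedge Ps − Pb = 46 gives 77 + 0.125x − (884/7 - (2/7)x) = 46, so x' = 232.
Then Pb = 884/7 − (2/7)·232 = 60 and Ps = 77 + 0.125·232 = 106.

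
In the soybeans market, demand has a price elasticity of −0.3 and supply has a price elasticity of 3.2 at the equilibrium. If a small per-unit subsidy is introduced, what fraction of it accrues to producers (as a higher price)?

Producer share = 3/35

For a small subsidy around the equilibrium, the benefit split depends on the relative slopes, which at a point are proportional to the elasticities.
Buyer share = εs/(εs + |εd|) = 3.2/(3.2 + 0.3) = 32/35; seller share = |εd|/(εs + |εd|) = 3/35.
So producers capture 3/35 of the subsidy.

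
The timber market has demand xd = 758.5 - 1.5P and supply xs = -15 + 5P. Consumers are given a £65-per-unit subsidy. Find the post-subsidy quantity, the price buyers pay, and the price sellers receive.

Pre-subsidy: 758.5 - 1.5P = -15 + 5P gives P* = 119, x* = 580.
With the rebate, buyers effectively pay Pb = Ps − 65, where Ps is the price sellers receive.
Demand in terms of Ps becomes xd = 758.5 − 1.5(Ps − 65) = 856 - 1.5Ps. Setting this equal to supply: 856 - 1.5Ps = -15 + 5Ps, so Ps = 134.
Buyers pay Pb = 134 − 65 = 69; x' = -15 + 5·134 = 655.

x' = 655; buyers pay £69; sellers receive £134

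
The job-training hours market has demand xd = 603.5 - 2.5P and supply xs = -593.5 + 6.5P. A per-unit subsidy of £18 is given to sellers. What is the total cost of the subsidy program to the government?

Pre-subsidy: 603.5 - 2.5P = -593.5 + 6.5P gives P* = 133, x* = 271.
With the subsidy, sellers receive Ps = Pb + 18 for each unit, where Pb is the price buyers pay.
Supply in terms of Pb becomes xs = -593.5 + 6.5(Pb + 18) = -476.5 + 6.5Pb. Setting this equal to demand: 603.5 - 2.5Pb = -476.5 + 6.5Pb, so Pb = 120.
Sellers receive Ps = 120 + 18 = 138; x' = 603.5 − 2.5·120 = 303.5.
Government outlay = subsidy × quantity = 18 × 303.5 = 5463.

Government cost = £5463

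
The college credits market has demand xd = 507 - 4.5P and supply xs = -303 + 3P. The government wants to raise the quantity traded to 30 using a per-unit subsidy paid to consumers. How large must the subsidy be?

At x = 30, invert demand for the buyer price: Pb = (507 − 30)/4.5 = 106; invert supply for the seller price: Ps = (30 − (-303))/3 = 111.
The subsidy must fill the gap: s = Ps − Pb = 111 − 106 = 5.

Required subsidy s = 5 per unit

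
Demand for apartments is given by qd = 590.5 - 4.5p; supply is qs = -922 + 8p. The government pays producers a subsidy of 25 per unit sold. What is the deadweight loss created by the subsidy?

Pre-subsidy: 590.5 - 4.5p = -922 + 8p gives p* = 121, q* = 46.
With the subsidy, sellers receive ps = pb + 25 for each unit, where pb is the price buyers pay.
Supply in terms of pb becomes qs = -922 + 8(pb + 25) = -722 + 8pb. Setting this equal to demand: 590.5 - 4.5pb = -722 + 8pb, so pb = 105.
Sellers receive ps = 105 + 25 = 130; q' = 590.5 − 4.5·105 = 118.
The subsidy expands output by 118 − 46 = 72 past the efficient level; on those units the gap between marginal cost and willingness to pay runs from 0 up to 25.
DWL = ½ × 25 × 72 = 900.

Deadweight loss = 900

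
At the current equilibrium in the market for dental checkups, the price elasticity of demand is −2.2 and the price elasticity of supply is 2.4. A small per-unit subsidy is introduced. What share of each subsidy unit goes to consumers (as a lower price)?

For a small subsidy around the equilibrium, the benefit split depends on the relative slopes, which at a point are proportional to the elasticities.
Buyer share = εs/(εs + |εd|) = 2.4/(2.4 + 2.2) = 12/23; seller share = |εd|/(εs + |εd|) = 11/23.

Consumer share = 12/23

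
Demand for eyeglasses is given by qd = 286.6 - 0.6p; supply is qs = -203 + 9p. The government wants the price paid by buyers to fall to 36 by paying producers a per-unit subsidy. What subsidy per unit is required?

Required subsidy s = 16 per unit

At a buyer price of 36, quantity demanded is 286.6 − 0.6·36 = 265.
Sellers supply 265 only when they receive ps with -203 + 9·ps = 265, i.e. ps = 52.
s = ps − pb = 52 − 36 = 16.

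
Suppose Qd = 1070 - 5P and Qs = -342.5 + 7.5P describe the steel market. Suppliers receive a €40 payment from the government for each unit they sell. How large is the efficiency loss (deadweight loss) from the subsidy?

Deadweight loss = €2400

Pre-subsidy: 1070 - 5P = -342.5 + 7.5P gives P* = 113, Q* = 505.
With the subsidy, sellers receive Ps = Pb + 40 for each unit, where Pb is the price buyers pay.
Supply in terms of Pb becomes Qs = -342.5 + 7.5(Pb + 40) = -42.5 + 7.5Pb. Setting this equal to demand: 1070 - 5Pb = -42.5 + 7.5Pb, so Pb = 89.
Sellers receive Ps = 89 + 40 = 129; Q' = 1070 − 5·89 = 625.
The subsidy expands output by 625 − 505 = 120 past the efficient level; on those units the gap between marginal cost and willingness to pay runs from 0 up to 40.
DWL = ½ × 40 × 120 = 2400.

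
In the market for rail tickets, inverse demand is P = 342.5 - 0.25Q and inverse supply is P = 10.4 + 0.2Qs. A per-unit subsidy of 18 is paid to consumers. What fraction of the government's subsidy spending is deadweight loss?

Pre-subsidy: 342.5 - 0.25Q = 10.4 + 0.2Q gives Q* = 738 and P* = 158.
With the rebate, buyers effectively pay Pb = Ps − 18, where Ps is the price sellers receive.
On the curves, Pb = 342.5 - 0.25Q and Ps = 10.4 + 0.2Q; the wedge Ps − Pb = 18 gives 10.4 + 0.2Q − (342.5 - 0.25Q) = 18, so Q' = 778.
Then Pb = 342.5 − 0.25·778 = 148 and Ps = 10.4 + 0.2·778 = 166.
ΔCS = ½(738 + 778)(158 − 148) = 7580; ΔPS = ½(738 + 778)(166 − 158) = 6064.
Government spending = 18 × 778 = 14004.
DWL = ½ × 18 × (778 − 738) = 360; fraction = 360 / 14004 = 10/389.

DWL / government spending = 10/389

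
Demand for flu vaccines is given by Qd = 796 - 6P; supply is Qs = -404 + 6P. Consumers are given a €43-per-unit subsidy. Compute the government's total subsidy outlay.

Pre-subsidy: 796 - 6P = -404 + 6P gives P* = 100, Q* = 196.
With the rebate, buyers effectively pay Pb = Ps − 43, where Ps is the price sellers receive.
Demand in terms of Ps becomes Qd = 796 − 6(Ps − 43) = 1054 - 6Ps. Setting this equal to supply: 1054 - 6Ps = -404 + 6Ps, so Ps = 121.5.
Buyers pay Pb = 121.5 − 43 = 78.5; Q' = -404 + 6·121.5 = 325.
Government outlay = subsidy × quantity = 43 × 325 = 13975.

Government cost = €13975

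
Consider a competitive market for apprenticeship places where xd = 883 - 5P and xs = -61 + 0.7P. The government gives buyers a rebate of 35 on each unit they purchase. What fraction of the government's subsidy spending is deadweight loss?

DWL / government spending = 1225/8712

Pre-subsidy: 883 - 5P = -61 + 0.7P gives P* = 9440/57, x* = 3131/57.
With the rebate, buyers effectively pay Pb = Ps − 35, where Ps is the price sellers receive.
Demand in terms of Ps becomes xd = 883 − 5(Ps − 35) = 1058 - 5Ps. Setting this equal to supply: 1058 - 5Ps = -61 + 0.7Ps, so Ps = 3730/19.
Buyers pay Pb = 3730/19 − 35 = 3065/19; x' = -61 + 0.7·(3730/19) = 1452/19.
ΔCS = ½(3131/57 + 1452/19)(9440/57 − 3065/19) = 1834315/6498; ΔPS = ½(3131/57 + 1452/19)(3730/19 − 9440/57) = 6551125/3249.
Government spending = 35 × 1452/19 = 50820/19.
DWL = ½ × 35 × (1452/19 − 3131/57) = 42875/114; fraction = (42875/114) / (50820/19) = 1225/8712.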